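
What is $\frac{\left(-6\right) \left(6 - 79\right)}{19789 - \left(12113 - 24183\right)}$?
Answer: $\frac{438}{31859} \approx 0.013748$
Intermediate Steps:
$\frac{\left(-6\right) \left(6 - 79\right)}{19789 - \left(12113 - 24183\right)} = \frac{\left(-6\right) \left(-73\right)}{19789 - \left(12113 - 24183\right)} = \frac{438}{19789 - -12070} = \frac{438}{19789 + 12070} = \frac{438}{31859}$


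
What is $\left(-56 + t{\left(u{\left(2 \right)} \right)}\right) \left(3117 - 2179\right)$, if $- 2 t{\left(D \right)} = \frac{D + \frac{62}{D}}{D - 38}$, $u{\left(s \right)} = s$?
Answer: $- \frac{625177}{12} \approx -52098.0$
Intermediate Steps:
$t{\left(D \right)} = - \frac{D + \frac{62}{D}}{2 \left(-38 + D\right)}$ ($t{\left(D \right)} = - \frac{\left(D + \frac{62}{D}\right) \frac{1}{D - 38}}{2} = - \frac{\left(D + \frac{62}{D}\right) \frac{1}{-38 + D}}{2} = - \frac{\frac{1}{-38 + D} \left(D + \frac{62}{D}\right)}{2} = - \frac{D + \frac{62}{D}}{2 \left(-38 + D\right)}$)
$\left(-56 + t{\left(u{\left(2 \right)} \right)}\right) \left(3117 - 2179\right) = \left(-56 + \frac{-62 - 2^{2}}{2 \cdot 2 \left(-38 + 2\right)}\right) \left(3117 - 2179\right) = \left(-56 + \frac{1}{2} \cdot \frac{1}{2} \frac{1}{-36} \left(-62 - 4\right)\right) 938 = \left(-56 + \frac{1}{2} \cdot \frac{1}{2} \left(- \frac{1}{36}\right) \left(-62 - 4\right)\right) 938 = \left(-56 + \frac{1}{2} \cdot \frac{1}{2} \left(- \frac{1}{36}\right) \left(-66\right)\right) 938 = \left(-56 + \frac{11}{24}\right) 938 = \left(- \frac{1333}{24}\right) 938 = - \frac{625177}{12}$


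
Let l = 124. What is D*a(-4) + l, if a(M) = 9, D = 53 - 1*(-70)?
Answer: 1231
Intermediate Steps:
D = 123 (D = 53 + 70 = 123)
D*a(-4) + l = 123*9 + 124 = 1107 + 124 = 1231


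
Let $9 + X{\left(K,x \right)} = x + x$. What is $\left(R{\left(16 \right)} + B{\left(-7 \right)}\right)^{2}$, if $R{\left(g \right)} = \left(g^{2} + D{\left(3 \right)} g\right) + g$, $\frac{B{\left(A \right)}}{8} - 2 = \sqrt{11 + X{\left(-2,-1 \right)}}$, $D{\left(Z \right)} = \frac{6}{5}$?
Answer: $\frac{2359296}{25} \approx 94372.0$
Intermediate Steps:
$D{\left(Z \right)} = \frac{6}{5}$ ($D{\left(Z \right)} = 6 \cdot \frac{1}{5} = \frac{6}{5}$)
$X{\left(K,x \right)} = -9 + 2 x$ ($X{\left(K,x \right)} = -9 + \left(x + x\right) = -9 + 2 x$)
$B{\left(A \right)} = 16$ ($B{\left(A \right)} = 16 + 8 \sqrt{11 + \left(-9 + 2 \left(-1\right)\right)} = 16 + 8 \sqrt{11 - 11} = 16 + 8 \sqrt{0} = 16 + 8 \cdot 0 = 16 + 0 = 16$)
$R{\left(g \right)} = g^{2} + \frac{11 g}{5}$ ($R{\left(g \right)} = \left(g^{2} + \frac{6 g}{5}\right) + g = g^{2} + \frac{11 g}{5}$)
$\left(R{\left(16 \right)} + B{\left(-7 \right)}\right)^{2} = \left(\frac{1}{5} \cdot 16 \left(11 + 5 \cdot 16\right) + 16\right)^{2} = \left(\frac{1}{5} \cdot 16 \left(11 + 80\right) + 16\right)^{2} = \left(\frac{1}{5} \cdot 16 \cdot 91 + 16\right)^{2} = \left(\frac{1456}{5} + 16\right)^{2} = \left(\frac{1536}{5}\right)^{2} = \frac{2359296}{25}$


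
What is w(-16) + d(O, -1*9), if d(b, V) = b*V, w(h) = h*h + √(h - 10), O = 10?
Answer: 166 + I*√26 ≈ 166.0 + 5.099*I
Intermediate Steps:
w(h) = h² + √(-10 + h)
d(b, V) = V*b
w(-16) + d(O, -1*9) = ((-16)² + √(-10 - 16)) - 1*9*10 = (256 + √(-26)) - 9*10 = (256 + I*√26) - 90 = 166 + I*√26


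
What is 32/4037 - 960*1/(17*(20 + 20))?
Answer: -96344/68629 ≈ -1.4038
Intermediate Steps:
32/4037 - 960*1/(17*(20 + 20)) = 32*(1/4037) - 960/(17*40) = 32/4037 - 960/680 = 32/4037 - 960*1/680 = 32/4037 - 24/17 = -96344/68629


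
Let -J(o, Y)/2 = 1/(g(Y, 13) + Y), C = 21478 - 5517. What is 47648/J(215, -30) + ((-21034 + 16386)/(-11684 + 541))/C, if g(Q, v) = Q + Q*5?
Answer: 889807789410568/177853423 ≈ 5.0030e+6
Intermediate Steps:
C = 15961
g(Q, v) = 6*Q (g(Q, v) = Q + 5*Q = 6*Q)
J(o, Y) = -2/(7*Y) (J(o, Y) = -2/(6*Y + Y) = -2*1/(7*Y) = -2/(7*Y))
47648/J(215, -30) + ((-21034 + 16386)/(-11684 + 541))/C = 47648/((-2/7/(-30))) + ((-21034 + 16386)/(-11684 + 541))/15961 = 47648/((-2/7*(-1/30))) - 4648/(-11143)*(1/15961) = 47648/(1/105) - 4648*(-1/11143)*(1/15961) = 47648*105 + (4648/11143)*(1/15961) = 5003040 + 4648/177853423 = 889807789410568/177853423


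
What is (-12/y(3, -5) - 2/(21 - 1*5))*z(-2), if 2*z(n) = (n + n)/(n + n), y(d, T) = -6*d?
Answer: 13/48 ≈ 0.27083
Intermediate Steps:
z(n) = ½ (z(n) = ((n + n)/(n + n))/2 = ((2*n)/((2*n)))/2 = ((2*n)*(1/(2*n)))/2 = (½)*1 = ½)
(-12/y(3, -5) - 2/(21 - 1*5))*z(-2) = (-12/((-6*3)) - 2/(21 - 1*5))*(½) = (-12/(-18) - 2/(21 - 5))*(½) = (-12*(-1/18) - 2/16)*(½) = (⅔ - 2*1/16)*(½) = (⅔ - ⅛)*(½) = (13/24)*(½) = 13/48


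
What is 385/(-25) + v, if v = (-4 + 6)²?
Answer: -57/5 ≈ -11.400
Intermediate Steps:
v = 4 (v = 2² = 4)
385/(-25) + v = 385/(-25) + 4 = -1/25*385 + 4 = -77/5 + 4 = -57/5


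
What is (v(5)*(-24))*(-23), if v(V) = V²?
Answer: 13800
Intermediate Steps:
(v(5)*(-24))*(-23) = (5²*(-24))*(-23) = (25*(-24))*(-23) = -600*(-23) = 13800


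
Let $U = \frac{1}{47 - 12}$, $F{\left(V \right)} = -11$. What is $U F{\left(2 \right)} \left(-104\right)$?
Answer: $\frac{1144}{35} \approx 32.686$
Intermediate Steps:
$U = \frac{1}{35} \approx 0.028571$
$U F{\left(2 \right)} \left(-104\right) = \frac{1}{35} \left(-11\right) \left(-104\right) = \left(- \frac{11}{35}\right) \left(-104\right) = \frac{1144}{35}$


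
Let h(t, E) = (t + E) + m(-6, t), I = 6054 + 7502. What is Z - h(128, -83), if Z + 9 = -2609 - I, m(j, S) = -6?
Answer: -16213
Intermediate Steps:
I = 13556
h(t, E) = -6 + E + t (h(t, E) = (t + E) - 6 = (E + t) - 6 = -6 + E + t)
Z = -16174 (Z = -9 + (-2609 - 1*13556) = -9 + (-2609 - 13556) = -9 - 16165 = -16174)
Z - h(128, -83) = -16174 - (-6 - 83 + 128) = -16174 - 1*39 = -16174 - 39 = -16213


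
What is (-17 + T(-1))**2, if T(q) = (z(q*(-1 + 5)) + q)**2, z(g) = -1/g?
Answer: 69169/256 ≈ 270.19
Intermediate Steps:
T(q) = (q - 1/(4*q))**2 (T(q) = (-1/(q*(-1 + 5)) + q)**2 = (-1/(q*4) + q)**2 = (-1/(4*q) + q)**2 = (q - 1/(4*q))**2)
(-17 + T(-1))**2 = (-17 + (-1 - 1/4/(-1))**2)**2 = (-17 + (-1 - 1/4*(-1))**2)**2 = (-17 + (-1 + 1/4)**2)**2 = (-17 + (-3/4)**2)**2 = (-17 + 9/16)**2 = (-263/16)**2 = 69169/256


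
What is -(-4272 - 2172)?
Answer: 6444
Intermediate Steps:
-(-4272 - 2172) = -1*(-6444) = 6444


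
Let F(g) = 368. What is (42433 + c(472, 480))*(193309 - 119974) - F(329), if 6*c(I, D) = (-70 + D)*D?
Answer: 5517211687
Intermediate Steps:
c(I, D) = D*(-70 + D)/6 (c(I, D) = ((-70 + D)*D)/6 = (D*(-70 + D))/6 = D*(-70 + D)/6)
(42433 + c(472, 480))*(193309 - 119974) - F(329) = (42433 + (⅙)*480*(-70 + 480))*(193309 - 119974) - 1*368 = (42433 + (⅙)*480*410)*73335 - 368 = (42433 + 32800)*73335 - 368 = 75233*73335 - 368 = 5517212055 - 368 = 5517211687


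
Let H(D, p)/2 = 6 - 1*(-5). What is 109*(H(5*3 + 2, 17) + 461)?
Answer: 52647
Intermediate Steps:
H(D, p) = 22 (H(D, p) = 2*(6 - 1*(-5)) = 2*(6 + 5) = 2*11 = 22)
109*(H(5*3 + 2, 17) + 461) = 109*(22 + 461) = 109*483 = 52647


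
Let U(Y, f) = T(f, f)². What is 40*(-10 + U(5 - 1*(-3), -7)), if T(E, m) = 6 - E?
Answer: 6360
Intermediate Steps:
U(Y, f) = (6 - f)²
40*(-10 + U(5 - 1*(-3), -7)) = 40*(-10 + (-6 - 7)²) = 40*(-10 + (-13)²) = 40*(-10 + 169) = 40*159 = 6360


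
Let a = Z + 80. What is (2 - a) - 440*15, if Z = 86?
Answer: -6764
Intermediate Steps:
a = 166 (a = 86 + 80 = 166)
(2 - a) - 440*15 = (2 - 1*166) - 440*15 = (2 - 166) - 44*150 = -164 - 6600 = -6764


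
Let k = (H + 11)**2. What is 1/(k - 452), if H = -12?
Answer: -1/451 ≈ -0.0022173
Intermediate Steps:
k = 1 (k = (-12 + 11)**2 = (-1)**2 = 1)
1/(k - 452) = 1/(1 - 452) = 1/(-451) = -1/451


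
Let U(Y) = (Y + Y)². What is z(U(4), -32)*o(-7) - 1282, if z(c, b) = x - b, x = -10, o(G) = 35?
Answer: -512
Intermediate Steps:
U(Y) = 4*Y² (U(Y) = (2*Y)² = 4*Y²)
z(c, b) = -10 - b
z(U(4), -32)*o(-7) - 1282 = (-10 - 1*(-32))*35 - 1282 = (-10 + 32)*35 - 1282 = 22*35 - 1282 = 770 - 1282 = -512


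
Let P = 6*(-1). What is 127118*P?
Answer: -762708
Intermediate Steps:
P = -6
127118*P = 127118*(-6) = -762708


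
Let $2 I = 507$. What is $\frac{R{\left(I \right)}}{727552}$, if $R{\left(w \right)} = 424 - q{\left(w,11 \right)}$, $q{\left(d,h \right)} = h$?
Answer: $\frac{59}{103936} \approx 0.00056766$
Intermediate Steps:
$I = \frac{507}{2}$ ($I = \frac{1}{2} \cdot 507 = \frac{507}{2} \approx 253.5$)
$R{\left(w \right)} = 413$ ($R{\left(w \right)} = 424 - 11 = 413$)
$\frac{R{\left(I \right)}}{727552} = \frac{413}{727552} = 413 \cdot \frac{1}{727552} = \frac{59}{103936}$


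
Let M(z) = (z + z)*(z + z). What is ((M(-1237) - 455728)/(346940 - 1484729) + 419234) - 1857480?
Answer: -545475381014/379263 ≈ -1.4383e+6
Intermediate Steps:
M(z) = 4*z² (M(z) = (2*z)*(2*z) = 4*z²)
((M(-1237) - 455728)/(346940 - 1484729) + 419234) - 1857480 = ((4*(-1237)² - 455728)/(346940 - 1484729) + 419234) - 1857480 = ((4*1530169 - 455728)/(-1137789) + 419234) - 1857480 = ((6120676 - 455728)*(-1/1137789) + 419234) - 1857480 = (5664948*(-1/1137789) + 419234) - 1857480 = (-1888316/379263 + 419234) - 1857480 = 158998056226/379263 - 1857480 = -545475381014/379263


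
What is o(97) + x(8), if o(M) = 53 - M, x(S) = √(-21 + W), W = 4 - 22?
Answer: -44 + I*√39 ≈ -44.0 + 6.245*I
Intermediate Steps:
W = -18
x(S) = I*√39 (x(S) = √(-21 - 18) = √(-39) = I*√39)
o(97) + x(8) = (53 - 1*97) + I*√39 = (53 - 97) + I*√39 = -44 + I*√39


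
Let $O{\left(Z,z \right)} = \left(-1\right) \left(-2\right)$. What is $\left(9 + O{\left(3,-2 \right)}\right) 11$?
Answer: $121$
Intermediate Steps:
$O{\left(Z,z \right)} = 2$
$\left(9 + O{\left(3,-2 \right)}\right) 11 = \left(9 + 2\right) 11 = 11 \cdot 11 = 121$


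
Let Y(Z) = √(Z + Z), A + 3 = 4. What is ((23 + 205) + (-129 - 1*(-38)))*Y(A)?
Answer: 137*√2 ≈ 193.75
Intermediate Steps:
A = 1 (A = -3 + 4 = 1)
Y(Z) = √2*√Z (Y(Z) = √(2*Z) = √2*√Z)
((23 + 205) + (-129 - 1*(-38)))*Y(A) = ((23 + 205) + (-129 - 1*(-38)))*(√2*√1) = (228 + (-129 + 38))*(√2*1) = (228 - 91)*√2 = 137*√2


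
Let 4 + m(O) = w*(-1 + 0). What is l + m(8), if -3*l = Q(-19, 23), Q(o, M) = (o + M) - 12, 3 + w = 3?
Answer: -4/3 ≈ -1.3333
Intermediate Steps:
w = 0 (w = -3 + 3 = 0)
m(O) = -4 (m(O) = -4 + 0*(-1 + 0) = -4 + 0*(-1) = -4 + 0 = -4)
Q(o, M) = -12 + M + o (Q(o, M) = (M + o) - 12 = -12 + M + o)
l = 8/3 (l = -(-12 + 23 - 19)/3 = -⅓*(-8) = 8/3 ≈ 2.6667)
l + m(8) = 8/3 - 4 = -4/3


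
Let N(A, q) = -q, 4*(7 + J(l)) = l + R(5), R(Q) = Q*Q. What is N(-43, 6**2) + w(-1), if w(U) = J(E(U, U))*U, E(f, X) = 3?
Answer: -36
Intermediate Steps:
R(Q) = Q**2
J(l) = -3/4 + l/4 (J(l) = -7 + (l + 5**2)/4 = -7 + (l + 25)/4 = -7 + (25 + l)/4 = -7 + (25/4 + l/4) = -3/4 + l/4)
w(U) = 0 (w(U) = (-3/4 + (1/4)*3)*U = (-3/4 + 3/4)*U = 0*U = 0)
N(-43, 6**2) + w(-1) = -1*6**2 + 0 = -1*36 + 0 = -36 + 0 = -36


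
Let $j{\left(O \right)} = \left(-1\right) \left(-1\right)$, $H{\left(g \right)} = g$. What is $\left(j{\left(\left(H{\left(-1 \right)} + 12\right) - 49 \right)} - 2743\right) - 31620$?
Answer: $-34362$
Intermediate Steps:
$j{\left(O \right)} = 1$
$\left(j{\left(\left(H{\left(-1 \right)} + 12\right) - 49 \right)} - 2743\right) - 31620 = \left(1 - 2743\right) - 31620 = -2742 - 31620 = -34362$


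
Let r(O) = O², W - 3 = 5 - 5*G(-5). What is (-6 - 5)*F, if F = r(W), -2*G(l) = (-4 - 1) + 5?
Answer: -704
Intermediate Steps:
G(l) = 0 (G(l) = -((-4 - 1) + 5)/2 = -(-5 + 5)/2 = -½*0 = 0)
W = 8 (W = 3 + (5 - 5*0) = 3 + (5 + 0) = 3 + 5 = 8)
F = 64 (F = 8² = 64)
(-6 - 5)*F = (-6 - 5)*64 = -11*64 = -704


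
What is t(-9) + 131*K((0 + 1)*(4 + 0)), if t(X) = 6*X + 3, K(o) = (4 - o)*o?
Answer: -51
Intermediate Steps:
K(o) = o*(4 - o)
t(X) = 3 + 6*X
t(-9) + 131*K((0 + 1)*(4 + 0)) = (3 + 6*(-9)) + 131*(((0 + 1)*(4 + 0))*(4 - (0 + 1)*(4 + 0))) = (3 - 54) + 131*((1*4)*(4 - 4)) = -51 + 131*(4*(4 - 1*4)) = -51 + 131*(4*(4 - 4)) = -51 + 131*(4*0) = -51 + 131*0 = -51 + 0 = -51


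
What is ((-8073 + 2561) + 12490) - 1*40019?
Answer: -33041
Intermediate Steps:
((-8073 + 2561) + 12490) - 1*40019 = (-5512 + 12490) - 40019 = 6978 - 40019 = -33041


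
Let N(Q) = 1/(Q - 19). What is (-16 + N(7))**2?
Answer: 37249/144 ≈ 258.67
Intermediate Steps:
N(Q) = 1/(-19 + Q)
(-16 + N(7))**2 = (-16 + 1/(-19 + 7))**2 = (-16 + 1/(-12))**2 = (-16 - 1/12)**2 = (-193/12)**2 = 37249/144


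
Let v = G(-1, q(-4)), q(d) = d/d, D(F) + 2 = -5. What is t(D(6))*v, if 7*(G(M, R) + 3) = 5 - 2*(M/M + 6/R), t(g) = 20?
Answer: -600/7 ≈ -85.714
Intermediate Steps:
D(F) = -7 (D(F) = -2 - 5 = -7)
q(d) = 1
G(M, R) = -18/7 - 12/(7*R) (G(M, R) = -3 + (5 - 2*(M/M + 6/R))/7 = -3 + (5 - 2*(1 + 6/R))/7 = -3 + (5 + (-2 - 12/R))/7 = -3 + (3 - 12/R)/7 = -3 + (3/7 - 12/(7*R)) = -18/7 - 12/(7*R))
v = -30/7 (v = (6/7)*(-2 - 3*1)/1 = (6/7)*1*(-2 - 3) = (6/7)*1*(-5) = -30/7 ≈ -4.2857)
t(D(6))*v = 20*(-30/7) = -600/7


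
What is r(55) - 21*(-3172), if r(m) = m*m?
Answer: 69637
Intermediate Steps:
r(m) = m**2
r(55) - 21*(-3172) = 55**2 - 21*(-3172) = 3025 - 1*(-66612) = 3025 + 66612 = 69637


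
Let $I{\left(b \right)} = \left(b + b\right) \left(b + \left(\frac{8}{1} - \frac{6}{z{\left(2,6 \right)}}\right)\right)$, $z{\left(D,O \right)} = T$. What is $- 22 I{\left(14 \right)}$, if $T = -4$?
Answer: $-14476$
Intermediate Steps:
$z{\left(D,O \right)} = -4$
$I{\left(b \right)} = 2 b \left(\frac{19}{2} + b\right)$ ($I{\left(b \right)} = \left(b + b\right) \left(b + \left(\frac{8}{1} - \frac{6}{-4}\right)\right) = 2 b \left(b + \left(8 \cdot 1 - - \frac{3}{2}\right)\right) = 2 b \left(b + \left(8 + \frac{3}{2}\right)\right) = 2 b \left(b + \frac{19}{2}\right) = 2 b \left(\frac{19}{2} + b\right)$)
$- 22 I{\left(14 \right)} = - 22 \cdot 14 \left(19 + 2 \cdot 14\right) = - 22 \cdot 14 \left(19 + 28\right) = - 22 \cdot 14 \cdot 47 = \left(-22\right) 658 = -14476$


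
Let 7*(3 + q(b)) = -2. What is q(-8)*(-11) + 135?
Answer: 1198/7 ≈ 171.14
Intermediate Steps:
q(b) = -23/7 (q(b) = -3 + (⅐)*(-2) = -3 - 2/7 = -23/7)
q(-8)*(-11) + 135 = -23/7*(-11) + 135 = 253/7 + 135 = 1198/7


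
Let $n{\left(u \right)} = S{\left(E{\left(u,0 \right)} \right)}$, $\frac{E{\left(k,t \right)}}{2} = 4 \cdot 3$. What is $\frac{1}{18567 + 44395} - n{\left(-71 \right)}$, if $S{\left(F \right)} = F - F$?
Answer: $\frac{1}{62962} \approx 1.5883 \cdot 10^{-5}$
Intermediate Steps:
$E{\left(k,t \right)} = 24$ ($E{\left(k,t \right)} = 2 \cdot 4 \cdot 3 = 2 \cdot 12 = 24$)
$S{\left(F \right)} = 0$
$n{\left(u \right)} = 0$
$\frac{1}{18567 + 44395} - n{\left(-71 \right)} = \frac{1}{18567 + 44395} - 0 = \frac{1}{62962} + 0 = \frac{1}{62962}$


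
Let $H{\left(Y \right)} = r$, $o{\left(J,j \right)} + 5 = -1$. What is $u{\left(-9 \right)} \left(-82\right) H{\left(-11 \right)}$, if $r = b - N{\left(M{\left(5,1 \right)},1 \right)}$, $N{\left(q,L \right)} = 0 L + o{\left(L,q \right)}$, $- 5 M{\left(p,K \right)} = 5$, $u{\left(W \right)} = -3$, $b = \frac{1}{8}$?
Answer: $\frac{6027}{4} \approx 1506.8$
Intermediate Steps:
$b = \frac{1}{8} \approx 0.125$
$o{\left(J,j \right)} = -6$ ($o{\left(J,j \right)} = -5 - 1 = -6$)
$M{\left(p,K \right)} = -1$ ($M{\left(p,K \right)} = \left(- \frac{1}{5}\right) 5 = -1$)
$N{\left(q,L \right)} = -6$ ($N{\left(q,L \right)} = 0 L - 6 = 0 - 6 = -6$)
$r = \frac{49}{8}$ ($r = \frac{1}{8} - -6 = \frac{1}{8} + 6 = \frac{49}{8} \approx 6.125$)
$H{\left(Y \right)} = \frac{49}{8}$
$u{\left(-9 \right)} \left(-82\right) H{\left(-11 \right)} = \left(-3\right) \left(-82\right) \frac{49}{8} = 246 \cdot \frac{49}{8} = \frac{6027}{4}$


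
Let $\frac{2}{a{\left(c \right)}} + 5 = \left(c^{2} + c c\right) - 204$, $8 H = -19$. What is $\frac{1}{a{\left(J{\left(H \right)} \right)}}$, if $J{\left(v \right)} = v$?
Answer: $- \frac{6327}{64} \approx -98.859$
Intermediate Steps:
$H = - \frac{19}{8}$ ($H = \frac{1}{8} \left(-19\right) = - \frac{19}{8} \approx -2.375$)
$a{\left(c \right)} = \frac{2}{-209 + 2 c^{2}}$ ($a{\left(c \right)} = \frac{2}{-5 - \left(204 - c^{2} - c c\right)} = \frac{2}{-5 + \left(\left(c^{2} + c^{2}\right) - 204\right)} = \frac{2}{-5 + \left(2 c^{2} - 204\right)} = \frac{2}{-5 + \left(-204 + 2 c^{2}\right)} = \frac{2}{-209 + 2 c^{2}}$)
$\frac{1}{a{\left(J{\left(H \right)} \right)}} = \frac{1}{2 \frac{1}{-209 + 2 \left(- \frac{19}{8}\right)^{2}}} = \frac{1}{2 \frac{1}{-209 + 2 \cdot \frac{361}{64}}} = \frac{1}{2 \frac{1}{-209 + \frac{361}{32}}} = \frac{1}{2 \frac{1}{- \frac{6327}{32}}} = \frac{1}{2 \left(- \frac{32}{6327}\right)} = \frac{1}{- \frac{64}{6327}} = - \frac{6327}{64}$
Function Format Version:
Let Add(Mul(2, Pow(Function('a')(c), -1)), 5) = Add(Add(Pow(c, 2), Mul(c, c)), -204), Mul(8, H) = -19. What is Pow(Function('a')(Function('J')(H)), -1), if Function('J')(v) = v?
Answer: Rational(-6327, 64) ≈ -98.859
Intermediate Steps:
H = Rational(-19, 8) (H = Mul(Rational(1, 8), -19) = Rational(-19, 8) ≈ -2.3750)
Function('a')(c) = Mul(2, Pow(Add(-209, Mul(2, Pow(c, 2))), -1)) (Function('a')(c) = Mul(2, Pow(Add(-5, Add(Add(Pow(c, 2), Mul(c, c)), -204)), -1)) = Mul(2, Pow(Add(-5, Add(Add(Pow(c, 2), Pow(c, 2)), -204)), -1)) = Mul(2, Pow(Add(-5, Add(Mul(2, Pow(c, 2)), -204)), -1)) = Mul(2, Pow(Add(-5, Add(-204, Mul(2, Pow(c, 2)))), -1)) = Mul(2, Pow(Add(-209, Mul(2, Pow(c, 2))), -1)))
Pow(Function('a')(Function('J')(H)), -1) = Pow(Mul(2, Pow(Add(-209, Mul(2, Pow(Rational(-19, 8), 2))), -1)), -1) = Pow(Mul(2, Pow(Add(-209, Mul(2, Rational(361, 64))), -1)), -1) = Pow(Mul(2, Pow(Add(-209, Rational(361, 32)), -1)), -1) = Pow(Mul(2, Pow(Rational(-6327, 32), -1)), -1) = Pow(Mul(2, Rational(-32, 6327)), -1) = Pow(Rational(-64, 6327), -1) = Rational(-6327, 64)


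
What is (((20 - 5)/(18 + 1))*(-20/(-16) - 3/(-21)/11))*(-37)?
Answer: -215895/5852 ≈ -36.893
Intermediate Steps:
(((20 - 5)/(18 + 1))*(-20/(-16) - 3/(-21)/11))*(-37) = ((15/19)*(-20*(-1/16) - 3*(-1/21)*(1/11)))*(-37) = ((15*(1/19))*(5/4 + (1/7)*(1/11)))*(-37) = (15*(5/4 + 1/77)/19)*(-37) = ((15/19)*(389/308))*(-37) = (5835/5852)*(-37) = -215895/5852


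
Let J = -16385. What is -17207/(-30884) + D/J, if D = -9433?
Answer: 573265467/506034340 ≈ 1.1329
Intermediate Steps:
-17207/(-30884) + D/J = -17207/(-30884) - 9433/(-16385) = -17207*(-1/30884) - 9433*(-1/16385) = 17207/30884 + 9433/16385 = 573265467/506034340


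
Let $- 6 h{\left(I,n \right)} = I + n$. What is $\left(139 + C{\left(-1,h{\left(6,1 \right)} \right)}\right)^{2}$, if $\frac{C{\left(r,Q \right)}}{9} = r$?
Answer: $16900$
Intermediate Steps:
$h{\left(I,n \right)} = - \frac{I}{6} - \frac{n}{6}$ ($h{\left(I,n \right)} = - \frac{I + n}{6} = - \frac{I}{6} - \frac{n}{6}$)
$C{\left(r,Q \right)} = 9 r$
$\left(139 + C{\left(-1,h{\left(6,1 \right)} \right)}\right)^{2} = \left(139 + 9 \left(-1\right)\right)^{2} = \left(139 - 9\right)^{2} = 130^{2} = 16900$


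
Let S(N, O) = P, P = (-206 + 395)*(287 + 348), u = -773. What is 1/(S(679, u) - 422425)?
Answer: -1/302410 ≈ -3.3068e-6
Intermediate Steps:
P = 120015 (P = 189*635 = 120015)
S(N, O) = 120015
1/(S(679, u) - 422425) = 1/(120015 - 422425) = 1/(-302410) = -1/302410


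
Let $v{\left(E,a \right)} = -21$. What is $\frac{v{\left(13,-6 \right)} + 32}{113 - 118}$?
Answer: $- \frac{11}{5} \approx -2.2$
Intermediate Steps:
$\frac{v{\left(13,-6 \right)} + 32}{113 - 118} = \frac{-21 + 32}{113 - 118} = \frac{11}{113 - 118} = \frac{11}{-5} = 11 \left(- \frac{1}{5}\right) = - \frac{11}{5}$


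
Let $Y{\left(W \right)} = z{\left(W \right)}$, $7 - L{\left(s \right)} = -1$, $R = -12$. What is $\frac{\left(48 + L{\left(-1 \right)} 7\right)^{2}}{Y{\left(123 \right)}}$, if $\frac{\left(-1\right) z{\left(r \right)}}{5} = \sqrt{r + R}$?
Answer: $- \frac{10816 \sqrt{111}}{555} \approx -205.32$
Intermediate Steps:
$L{\left(s \right)} = 8$ ($L{\left(s \right)} = 7 - -1 = 7 + 1 = 8$)
$z{\left(r \right)} = - 5 \sqrt{-12 + r}$ ($z{\left(r \right)} = - 5 \sqrt{r - 12} = - 5 \sqrt{-12 + r}$)
$Y{\left(W \right)} = - 5 \sqrt{-12 + W}$
$\frac{\left(48 + L{\left(-1 \right)} 7\right)^{2}}{Y{\left(123 \right)}} = \frac{\left(48 + 8 \cdot 7\right)^{2}}{\left(-5\right) \sqrt{-12 + 123}} = \frac{\left(48 + 56\right)^{2}}{\left(-5\right) \sqrt{111}} = 104^{2} \left(- \frac{\sqrt{111}}{555}\right) = 10816 \left(- \frac{\sqrt{111}}{555}\right) = - \frac{10816 \sqrt{111}}{555}$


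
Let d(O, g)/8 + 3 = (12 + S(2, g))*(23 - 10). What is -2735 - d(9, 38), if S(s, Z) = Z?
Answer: -7911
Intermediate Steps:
d(O, g) = 1224 + 104*g (d(O, g) = -24 + 8*((12 + g)*(23 - 10)) = -24 + 8*((12 + g)*13) = -24 + 8*(156 + 13*g) = -24 + (1248 + 104*g) = 1224 + 104*g)
-2735 - d(9, 38) = -2735 - (1224 + 104*38) = -2735 - (1224 + 3952) = -2735 - 1*5176 = -2735 - 5176 = -7911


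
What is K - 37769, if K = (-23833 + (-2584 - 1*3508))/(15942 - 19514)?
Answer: -7098997/188 ≈ -37761.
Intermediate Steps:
K = 1575/188 (K = (-23833 + (-2584 - 3508))/(-3572) = (-23833 - 6092)*(-1/3572) = -29925*(-1/3572) = 1575/188 ≈ 8.3777)
K - 37769 = 1575/188 - 37769 = -7098997/188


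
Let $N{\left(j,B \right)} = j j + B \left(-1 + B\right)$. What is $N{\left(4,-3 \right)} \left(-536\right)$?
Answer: $-15008$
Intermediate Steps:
$N{\left(j,B \right)} = j^{2} + B \left(-1 + B\right)$
$N{\left(4,-3 \right)} \left(-536\right) = \left(\left(-3\right)^{2} + 4^{2} - -3\right) \left(-536\right) = \left(9 + 16 + 3\right) \left(-536\right) = 28 \left(-536\right) = -15008$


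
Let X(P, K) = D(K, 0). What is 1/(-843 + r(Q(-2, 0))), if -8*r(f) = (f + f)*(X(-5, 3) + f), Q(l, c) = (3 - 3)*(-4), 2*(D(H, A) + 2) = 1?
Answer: -1/843 ≈ -0.0011862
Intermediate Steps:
D(H, A) = -3/2 (D(H, A) = -2 + (½)*1 = -2 + ½ = -3/2)
X(P, K) = -3/2
Q(l, c) = 0 (Q(l, c) = 0*(-4) = 0)
r(f) = -f*(-3/2 + f)/4 (r(f) = -(f + f)*(-3/2 + f)/8 = -2*f*(-3/2 + f)/8 = -f*(-3/2 + f)/4)
1/(-843 + r(Q(-2, 0))) = 1/(-843 + (⅛)*0*(3 - 2*0)) = 1/(-843 + (⅛)*0*(3 + 0)) = 1/(-843 + (⅛)*0*3) = 1/(-843 + 0) = 1/(-843) = -1/843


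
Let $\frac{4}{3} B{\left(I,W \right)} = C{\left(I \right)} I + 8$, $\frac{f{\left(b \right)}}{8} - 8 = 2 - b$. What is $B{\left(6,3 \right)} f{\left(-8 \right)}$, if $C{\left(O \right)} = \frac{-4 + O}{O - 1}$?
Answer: $\frac{5616}{5} \approx 1123.2$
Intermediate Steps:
$f{\left(b \right)} = 80 - 8 b$ ($f{\left(b \right)} = 64 + 8 \left(2 - b\right) = 64 - \left(-16 + 8 b\right) = 80 - 8 b$)
$C{\left(O \right)} = \frac{-4 + O}{-1 + O}$
$B{\left(I,W \right)} = 6 + \frac{3 I \left(-4 + I\right)}{4 \left(-1 + I\right)}$ ($B{\left(I,W \right)} = \frac{3 \left(\frac{-4 + I}{-1 + I} I + 8\right)}{4} = \frac{3 \left(\frac{I \left(-4 + I\right)}{-1 + I} + 8\right)}{4} = \frac{3 \left(8 + \frac{I \left(-4 + I\right)}{-1 + I}\right)}{4} = 6 + \frac{3 I \left(-4 + I\right)}{4 \left(-1 + I\right)}$)
$B{\left(6,3 \right)} f{\left(-8 \right)} = \frac{3 \left(-8 + 6^{2} + 4 \cdot 6\right)}{4 \left(-1 + 6\right)} \left(80 - -64\right) = \frac{3 \left(-8 + 36 + 24\right)}{4 \cdot 5} \left(80 + 64\right) = \frac{3}{4} \cdot \frac{1}{5} \cdot 52 \cdot 144 = \frac{39}{5} \cdot 144 = \frac{5616}{5}$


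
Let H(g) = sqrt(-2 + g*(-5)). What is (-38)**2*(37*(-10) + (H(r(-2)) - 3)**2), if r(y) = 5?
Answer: -560272 - 25992*I*sqrt(3) ≈ -5.6027e+5 - 45019.0*I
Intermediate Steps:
H(g) = sqrt(-2 - 5*g)
(-38)**2*(37*(-10) + (H(r(-2)) - 3)**2) = (-38)**2*(37*(-10) + (sqrt(-2 - 5*5) - 3)**2) = 1444*(-370 + (sqrt(-2 - 25) - 3)**2) = 1444*(-370 + (sqrt(-27) - 3)**2) = 1444*(-370 + (3*I*sqrt(3) - 3)**2) = 1444*(-370 + (-3 + 3*I*sqrt(3))**2) = -534280 + 1444*(-3 + 3*I*sqrt(3))**2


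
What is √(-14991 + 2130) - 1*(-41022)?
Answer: 41022 + 3*I*√1429 ≈ 41022.0 + 113.41*I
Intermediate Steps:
√(-14991 + 2130) - 1*(-41022) = √(-12861) + 41022 = 3*I*√1429 + 41022 = 41022 + 3*I*√1429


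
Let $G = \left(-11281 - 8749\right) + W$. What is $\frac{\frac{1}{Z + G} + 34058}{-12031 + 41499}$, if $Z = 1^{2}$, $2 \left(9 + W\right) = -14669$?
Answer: $\frac{466126302}{403306415} \approx 1.1558$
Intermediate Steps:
$W = - \frac{14687}{2}$ ($W = -9 + \frac{1}{2} \left(-14669\right) = -9 - \frac{14669}{2} = - \frac{14687}{2} \approx -7343.5$)
$Z = 1$
$G = - \frac{54747}{2}$ ($G = \left(-11281 - 8749\right) - \frac{14687}{2} = -20030 - \frac{14687}{2} = - \frac{54747}{2} \approx -27374.0$)
$\frac{\frac{1}{Z + G} + 34058}{-12031 + 41499} = \frac{\frac{1}{1 - \frac{54747}{2}} + 34058}{-12031 + 41499} = \frac{\frac{1}{- \frac{54745}{2}} + 34058}{29468} = \left(- \frac{2}{54745} + 34058\right) \frac{1}{29468} = \frac{1864505208}{54745} \cdot \frac{1}{29468} = \frac{466126302}{403306415}$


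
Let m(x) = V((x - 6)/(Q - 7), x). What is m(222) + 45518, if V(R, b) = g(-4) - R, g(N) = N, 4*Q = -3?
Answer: 1411798/31 ≈ 45542.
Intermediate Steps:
Q = -¾ (Q = (¼)*(-3) = -¾ ≈ -0.75000)
V(R, b) = -4 - R
m(x) = -148/31 + 4*x/31 (m(x) = -4 - (x - 6)/(-¾ - 7) = -4 - (-6 + x)/(-31/4) = -4 - (-6 + x)*(-4)/31 = -4 - (24/31 - 4*x/31) = -4 + (-24/31 + 4*x/31) = -148/31 + 4*x/31)
m(222) + 45518 = (-148/31 + (4/31)*222) + 45518 = (-148/31 + 888/31) + 45518 = 740/31 + 45518 = 1411798/31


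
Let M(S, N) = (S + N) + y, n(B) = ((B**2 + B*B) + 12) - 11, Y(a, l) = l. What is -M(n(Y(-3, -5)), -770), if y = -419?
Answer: 1138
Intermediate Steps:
n(B) = 1 + 2*B**2 (n(B) = ((B**2 + B**2) + 12) - 11 = (2*B**2 + 12) - 11 = (12 + 2*B**2) - 11 = 1 + 2*B**2)
M(S, N) = -419 + N + S (M(S, N) = (S + N) - 419 = (N + S) - 419 = -419 + N + S)
-M(n(Y(-3, -5)), -770) = -(-419 - 770 + (1 + 2*(-5)**2)) = -(-419 - 770 + (1 + 2*25)) = -(-419 - 770 + (1 + 50)) = -(-419 - 770 + 51) = -1*(-1138) = 1138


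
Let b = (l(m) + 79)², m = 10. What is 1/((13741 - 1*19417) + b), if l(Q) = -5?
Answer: -1/200 ≈ -0.0050000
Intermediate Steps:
b = 5476 (b = (-5 + 79)² = 74² = 5476)
1/((13741 - 1*19417) + b) = 1/((13741 - 1*19417) + 5476) = 1/((13741 - 19417) + 5476) = 1/(-5676 + 5476) = 1/(-200) = -1/200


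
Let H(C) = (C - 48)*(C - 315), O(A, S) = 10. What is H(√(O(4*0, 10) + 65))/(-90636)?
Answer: -5065/30212 + 605*√3/30212 ≈ -0.13296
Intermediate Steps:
H(C) = (-315 + C)*(-48 + C) (H(C) = (-48 + C)*(-315 + C) = (-315 + C)*(-48 + C))
H(√(O(4*0, 10) + 65))/(-90636) = (15120 + (√(10 + 65))² - 363*√(10 + 65))/(-90636) = (15120 + (√75)² - 1815*√3)*(-1/90636) = (15120 + (5*√3)² - 1815*√3)*(-1/90636) = (15120 + 75 - 1815*√3)*(-1/90636) = (15195 - 1815*√3)*(-1/90636) = -5065/30212 + 605*√3/30212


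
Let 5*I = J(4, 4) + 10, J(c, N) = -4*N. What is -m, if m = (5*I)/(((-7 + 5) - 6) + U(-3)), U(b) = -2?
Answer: -⅗ ≈ -0.60000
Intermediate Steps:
I = -6/5 (I = (-4*4 + 10)/5 = (-16 + 10)/5 = (⅕)*(-6) = -6/5 ≈ -1.2000)
m = ⅗ (m = (5*(-6/5))/(((-7 + 5) - 6) - 2) = -6/((-2 - 6) - 2) = -6/(-8 - 2) = -6/(-10) = -6*(-⅒) = ⅗ ≈ 0.60000)
-m = -1*⅗ = -⅗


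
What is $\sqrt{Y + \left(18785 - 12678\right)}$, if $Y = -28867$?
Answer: $2 i \sqrt{5690} \approx 150.86 i$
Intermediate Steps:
$\sqrt{Y + \left(18785 - 12678\right)} = \sqrt{-28867 + \left(18785 - 12678\right)} = \sqrt{-28867 + 6107} = \sqrt{-22760} = 2 i \sqrt{5690}$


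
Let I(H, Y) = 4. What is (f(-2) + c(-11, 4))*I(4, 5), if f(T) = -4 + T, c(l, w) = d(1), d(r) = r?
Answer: -20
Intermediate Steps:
c(l, w) = 1
(f(-2) + c(-11, 4))*I(4, 5) = ((-4 - 2) + 1)*4 = (-6 + 1)*4 = -5*4 = -20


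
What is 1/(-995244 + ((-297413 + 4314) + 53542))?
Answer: -1/1234801 ≈ -8.0985e-7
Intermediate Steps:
1/(-995244 + ((-297413 + 4314) + 53542)) = 1/(-995244 + (-293099 + 53542)) = 1/(-995244 - 239557) = 1/(-1234801) = -1/1234801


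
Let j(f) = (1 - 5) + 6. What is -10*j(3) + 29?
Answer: 9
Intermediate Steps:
j(f) = 2 (j(f) = -4 + 6 = 2)
-10*j(3) + 29 = -10*2 + 29 = -20 + 29 = 9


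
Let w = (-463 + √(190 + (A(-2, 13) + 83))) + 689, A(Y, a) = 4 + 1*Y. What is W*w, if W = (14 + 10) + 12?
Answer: 8136 + 180*√11 ≈ 8733.0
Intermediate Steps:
A(Y, a) = 4 + Y
W = 36 (W = 24 + 12 = 36)
w = 226 + 5*√11 (w = (-463 + √(190 + ((4 - 2) + 83))) + 689 = (-463 + √(190 + (2 + 83))) + 689 = (-463 + √(190 + 85)) + 689 = (-463 + √275) + 689 = (-463 + 5*√11) + 689 = 226 + 5*√11 ≈ 242.58)
W*w = 36*(226 + 5*√11) = 8136 + 180*√11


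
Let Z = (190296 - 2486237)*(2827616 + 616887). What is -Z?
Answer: 7908375662323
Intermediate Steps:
Z = -7908375662323 (Z = -2295941*3444503 = -7908375662323)
-Z = -1*(-7908375662323) = 7908375662323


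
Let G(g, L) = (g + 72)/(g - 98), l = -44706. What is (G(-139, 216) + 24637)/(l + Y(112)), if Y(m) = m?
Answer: -2919518/5284389 ≈ -0.55248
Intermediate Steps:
G(g, L) = (72 + g)/(-98 + g)
(G(-139, 216) + 24637)/(l + Y(112)) = ((72 - 139)/(-98 - 139) + 24637)/(-44706 + 112) = (-67/(-237) + 24637)/(-44594) = (-1/237*(-67) + 24637)*(-1/44594) = (67/237 + 24637)*(-1/44594) = (5839036/237)*(-1/44594) = -2919518/5284389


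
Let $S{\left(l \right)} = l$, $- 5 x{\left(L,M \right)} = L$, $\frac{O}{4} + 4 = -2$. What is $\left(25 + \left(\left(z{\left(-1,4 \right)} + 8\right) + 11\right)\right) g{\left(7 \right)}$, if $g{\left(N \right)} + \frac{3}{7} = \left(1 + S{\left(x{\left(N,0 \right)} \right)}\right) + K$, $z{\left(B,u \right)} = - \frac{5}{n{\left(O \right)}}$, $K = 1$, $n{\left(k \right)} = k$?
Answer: $\frac{1061}{140} \approx 7.5786$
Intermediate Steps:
$O = -24$ ($O = -16 + 4 \left(-2\right) = -16 - 8 = -24$)
$x{\left(L,M \right)} = - \frac{L}{5}$
$z{\left(B,u \right)} = \frac{5}{24}$ ($z{\left(B,u \right)} = - \frac{5}{-24} = \left(-5\right) \left(- \frac{1}{24}\right) = \frac{5}{24}$)
$g{\left(N \right)} = \frac{11}{7} - \frac{N}{5}$ ($g{\left(N \right)} = - \frac{3}{7} + \left(\left(1 - \frac{N}{5}\right) + 1\right) = - \frac{3}{7} - \left(-2 + \frac{N}{5}\right) = \frac{11}{7} - \frac{N}{5}$)
$\left(25 + \left(\left(z{\left(-1,4 \right)} + 8\right) + 11\right)\right) g{\left(7 \right)} = \left(25 + \left(\left(\frac{5}{24} + 8\right) + 11\right)\right) \left(\frac{11}{7} - \frac{7}{5}\right) = \left(25 + \left(\frac{197}{24} + 11\right)\right) \left(\frac{11}{7} - \frac{7}{5}\right) = \left(25 + \frac{461}{24}\right) \frac{6}{35} = \frac{1061}{24} \cdot \frac{6}{35} = \frac{1061}{140}$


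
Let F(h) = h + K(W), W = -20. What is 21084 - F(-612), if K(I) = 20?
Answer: 21676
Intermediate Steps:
F(h) = 20 + h (F(h) = h + 20 = 20 + h)
21084 - F(-612) = 21084 - (20 - 612) = 21084 - 1*(-592) = 21084 + 592 = 21676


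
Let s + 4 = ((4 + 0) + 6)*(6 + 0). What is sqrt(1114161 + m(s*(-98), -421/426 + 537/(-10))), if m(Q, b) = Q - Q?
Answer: sqrt(1114161) ≈ 1055.5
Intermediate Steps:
s = 56 (s = -4 + ((4 + 0) + 6)*(6 + 0) = -4 + (4 + 6)*6 = -4 + 10*6 = -4 + 60 = 56)
m(Q, b) = 0
sqrt(1114161 + m(s*(-98), -421/426 + 537/(-10))) = sqrt(1114161 + 0) = sqrt(1114161)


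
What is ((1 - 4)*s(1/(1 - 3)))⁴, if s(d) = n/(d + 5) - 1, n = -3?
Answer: 625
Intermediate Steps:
s(d) = -1 - 3/(5 + d) (s(d) = -3/(d + 5) - 1 = -3/(5 + d) - 1 = -1 - 3/(5 + d))
((1 - 4)*s(1/(1 - 3)))⁴ = ((1 - 4)*((-8 - 1/(1 - 3))/(5 + 1/(1 - 3))))⁴ = (-3*(-8 - 1/(-2))/(5 + 1/(-2)))⁴ = (-3*(-8 - 1*(-½))/(5 - ½))⁴ = (-3*(-8 + ½)/9/2)⁴ = (-2*(-15)/(3*2))⁴ = (-3*(-5/3))⁴ = 5⁴ = 625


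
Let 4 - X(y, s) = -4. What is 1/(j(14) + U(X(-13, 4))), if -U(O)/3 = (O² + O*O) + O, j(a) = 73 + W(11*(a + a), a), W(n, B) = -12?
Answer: -1/347 ≈ -0.0028818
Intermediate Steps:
X(y, s) = 8 (X(y, s) = 4 - 1*(-4) = 4 + 4 = 8)
j(a) = 61 (j(a) = 73 - 12 = 61)
U(O) = -6*O² - 3*O (U(O) = -3*((O² + O*O) + O) = -3*((O² + O²) + O) = -3*(2*O² + O) = -3*(O + 2*O²) = -6*O² - 3*O)
1/(j(14) + U(X(-13, 4))) = 1/(61 - 3*8*(1 + 2*8)) = 1/(61 - 3*8*(1 + 16)) = 1/(61 - 3*8*17) = 1/(61 - 408) = 1/(-347) = -1/347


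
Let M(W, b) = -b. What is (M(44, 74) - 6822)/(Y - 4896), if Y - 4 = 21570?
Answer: -3448/8339 ≈ -0.41348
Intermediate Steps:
Y = 21574 (Y = 4 + 21570 = 21574)
(M(44, 74) - 6822)/(Y - 4896) = (-1*74 - 6822)/(21574 - 4896) = (-74 - 6822)/16678 = -6896*1/16678 = -3448/8339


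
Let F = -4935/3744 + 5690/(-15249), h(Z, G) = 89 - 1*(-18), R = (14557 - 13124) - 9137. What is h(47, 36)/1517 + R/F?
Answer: 5702954705449/1251942175 ≈ 4555.3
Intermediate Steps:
R = -7704 (R = 1433 - 9137 = -7704)
h(Z, G) = 107 (h(Z, G) = 89 + 18 = 107)
F = -825275/487968 (F = -4935*1/3744 + 5690*(-1/15249) = -1645/1248 - 5690/15249 = -825275/487968 ≈ -1.6912)
h(47, 36)/1517 + R/F = 107/1517 - 7704/(-825275/487968) = 107*(1/1517) - 7704*(-487968/825275) = 107/1517 + 3759305472/825275 = 5702954705449/1251942175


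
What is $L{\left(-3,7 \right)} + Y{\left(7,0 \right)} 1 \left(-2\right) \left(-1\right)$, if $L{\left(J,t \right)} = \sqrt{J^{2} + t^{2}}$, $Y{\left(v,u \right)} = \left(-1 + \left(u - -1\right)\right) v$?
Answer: $\sqrt{58} \approx 7.6158$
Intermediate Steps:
$Y{\left(v,u \right)} = u v$ ($Y{\left(v,u \right)} = \left(-1 + \left(u + 1\right)\right) v = \left(-1 + \left(1 + u\right)\right) v = u v$)
$L{\left(-3,7 \right)} + Y{\left(7,0 \right)} 1 \left(-2\right) \left(-1\right) = \sqrt{\left(-3\right)^{2} + 7^{2}} + 0 \cdot 7 \cdot 1 \left(-2\right) \left(-1\right) = \sqrt{9 + 49} + 0 \left(\left(-2\right) \left(-1\right)\right) = \sqrt{58} + 0 \cdot 2 = \sqrt{58} + 0 = \sqrt{58}$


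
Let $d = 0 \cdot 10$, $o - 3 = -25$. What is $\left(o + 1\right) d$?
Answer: $0$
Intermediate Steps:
$o = -22$ ($o = 3 - 25 = -22$)
$d = 0$
$\left(o + 1\right) d = \left(-22 + 1\right) 0 = \left(-21\right) 0 = 0$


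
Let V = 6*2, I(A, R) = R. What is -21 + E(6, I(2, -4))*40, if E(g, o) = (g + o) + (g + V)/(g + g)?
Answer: 119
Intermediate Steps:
V = 12
E(g, o) = g + o + (12 + g)/(2*g) (E(g, o) = (g + o) + (g + 12)/(g + g) = (g + o) + (12 + g)/((2*g)) = (g + o) + (1/(2*g))*(12 + g) = (g + o) + (12 + g)/(2*g) = g + o + (12 + g)/(2*g))
-21 + E(6, I(2, -4))*40 = -21 + (½ + 6 - 4 + 6/6)*40 = -21 + (½ + 6 - 4 + 6*(⅙))*40 = -21 + (½ + 6 - 4 + 1)*40 = -21 + (7/2)*40 = -21 + 140 = 119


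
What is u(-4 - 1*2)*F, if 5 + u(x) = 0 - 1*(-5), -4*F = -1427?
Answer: 0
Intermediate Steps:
F = 1427/4 (F = -1/4*(-1427) = 1427/4 ≈ 356.75)
u(x) = 0 (u(x) = -5 + (0 - 1*(-5)) = -5 + (0 + 5) = -5 + 5 = 0)
u(-4 - 1*2)*F = 0*(1427/4) = 0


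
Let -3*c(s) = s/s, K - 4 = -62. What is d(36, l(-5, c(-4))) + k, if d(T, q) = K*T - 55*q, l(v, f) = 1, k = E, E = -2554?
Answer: -4697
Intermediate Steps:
k = -2554
K = -58 (K = 4 - 62 = -58)
c(s) = -1/3 (c(s) = -s/(3*s) = -1/3*1 = -1/3)
d(T, q) = -58*T - 55*q
d(36, l(-5, c(-4))) + k = (-58*36 - 55*1) - 2554 = (-2088 - 55) - 2554 = -2143 - 2554 = -4697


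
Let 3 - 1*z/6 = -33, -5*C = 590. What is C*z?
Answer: -25488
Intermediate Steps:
C = -118 (C = -⅕*590 = -118)
z = 216 (z = 18 - 6*(-33) = 18 + 198 = 216)
C*z = -118*216 = -25488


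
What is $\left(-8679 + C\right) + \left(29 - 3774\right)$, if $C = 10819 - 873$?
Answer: $-2478$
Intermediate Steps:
$C = 9946$ ($C = 10819 - 873 = 9946$)
$\left(-8679 + C\right) + \left(29 - 3774\right) = \left(-8679 + 9946\right) + \left(29 - 3774\right) = 1267 + \left(29 - 3774\right) = 1267 - 3745 = -2478$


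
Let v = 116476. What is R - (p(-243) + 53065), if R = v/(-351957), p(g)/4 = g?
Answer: -18334612477/351957 ≈ -52093.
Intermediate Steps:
p(g) = 4*g
R = -116476/351957 (R = 116476/(-351957) = 116476*(-1/351957) = -116476/351957 ≈ -0.33094)
R - (p(-243) + 53065) = -116476/351957 - (4*(-243) + 53065) = -116476/351957 - (-972 + 53065) = -116476/351957 - 1*52093 = -116476/351957 - 52093 = -18334612477/351957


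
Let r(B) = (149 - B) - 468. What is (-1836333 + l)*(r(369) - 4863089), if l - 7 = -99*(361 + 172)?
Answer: 9188127084261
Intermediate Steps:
l = -52760 (l = 7 - 99*(361 + 172) = 7 - 99*533 = 7 - 52767 = -52760)
r(B) = -319 - B
(-1836333 + l)*(r(369) - 4863089) = (-1836333 - 52760)*((-319 - 1*369) - 4863089) = -1889093*((-319 - 369) - 4863089) = -1889093*(-688 - 4863089) = -1889093*(-4863777) = 9188127084261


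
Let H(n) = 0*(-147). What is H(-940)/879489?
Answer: 0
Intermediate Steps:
H(n) = 0
H(-940)/879489 = 0/879489 = 0*(1/879489) = 0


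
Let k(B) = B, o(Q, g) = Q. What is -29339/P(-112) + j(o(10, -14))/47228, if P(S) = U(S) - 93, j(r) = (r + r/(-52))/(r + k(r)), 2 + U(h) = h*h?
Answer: -144104083469/61145902688 ≈ -2.3567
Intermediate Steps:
U(h) = -2 + h**2 (U(h) = -2 + h*h = -2 + h**2)
j(r) = 51/104 (j(r) = (r + r/(-52))/(r + r) = (r + r*(-1/52))/((2*r)) = (r - r/52)*(1/(2*r)) = (51*r/52)*(1/(2*r)) = 51/104)
P(S) = -95 + S**2 (P(S) = (-2 + S**2) - 93 = -95 + S**2)
-29339/P(-112) + j(o(10, -14))/47228 = -29339/(-95 + (-112)**2) + (51/104)/47228 = -29339/(-95 + 12544) + (51/104)*(1/47228) = -29339/12449 + 51/4911712 = -144104083469/61145902688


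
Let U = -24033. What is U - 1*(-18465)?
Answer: -5568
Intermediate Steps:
U - 1*(-18465) = -24033 - 1*(-18465) = -24033 + 18465 = -5568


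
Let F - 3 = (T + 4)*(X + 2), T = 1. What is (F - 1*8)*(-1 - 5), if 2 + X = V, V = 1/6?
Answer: 25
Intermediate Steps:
V = ⅙ ≈ 0.16667
X = -11/6 (X = -2 + ⅙ = -11/6 ≈ -1.8333)
F = 23/6 (F = 3 + (1 + 4)*(-11/6 + 2) = 3 + 5*(⅙) = 3 + ⅚ = 23/6 ≈ 3.8333)
(F - 1*8)*(-1 - 5) = (23/6 - 1*8)*(-1 - 5) = (23/6 - 8)*(-6) = -25/6*(-6) = 25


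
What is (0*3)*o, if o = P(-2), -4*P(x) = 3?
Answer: 0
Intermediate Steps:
P(x) = -3/4 (P(x) = -1/4*3 = -3/4)
o = -3/4 ≈ -0.75000
(0*3)*o = (0*3)*(-3/4) = 0*(-3/4) = 0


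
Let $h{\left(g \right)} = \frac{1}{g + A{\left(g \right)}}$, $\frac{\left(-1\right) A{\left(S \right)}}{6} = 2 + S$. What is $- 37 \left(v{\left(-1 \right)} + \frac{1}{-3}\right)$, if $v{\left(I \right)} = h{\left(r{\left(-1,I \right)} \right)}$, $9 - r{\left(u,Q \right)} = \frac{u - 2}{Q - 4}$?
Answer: $\frac{703}{54} \approx 13.019$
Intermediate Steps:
$A{\left(S \right)} = -12 - 6 S$ ($A{\left(S \right)} = - 6 \left(2 + S\right) = -12 - 6 S$)
$r{\left(u,Q \right)} = 9 - \frac{-2 + u}{-4 + Q}$ ($r{\left(u,Q \right)} = 9 - \frac{u - 2}{Q - 4} = 9 - \frac{-2 + u}{-4 + Q}$)
$h{\left(g \right)} = \frac{1}{-12 - 5 g}$ ($h{\left(g \right)} = \frac{1}{g - \left(12 + 6 g\right)} = \frac{1}{-12 - 5 g}$)
$v{\left(I \right)} = - \frac{1}{12 + \frac{5 \left(-33 + 9 I\right)}{-4 + I}}$ ($v{\left(I \right)} = - \frac{1}{12 + 5 \frac{-34 - -1 + 9 I}{-4 + I}} = - \frac{1}{12 + 5 \frac{-34 + 1 + 9 I}{-4 + I}} = - \frac{1}{12 + 5 \frac{-33 + 9 I}{-4 + I}} = - \frac{1}{12 + \frac{5 \left(-33 + 9 I\right)}{-4 + I}}$)
$- 37 \left(v{\left(-1 \right)} + \frac{1}{-3}\right) = - 37 \left(\frac{4 - -1}{3 \left(-71 + 19 \left(-1\right)\right)} + \frac{1}{-3}\right) = - 37 \left(\frac{4 + 1}{3 \left(-71 - 19\right)} - \frac{1}{3}\right) = - 37 \left(\frac{1}{3} \frac{1}{-90} \cdot 5 - \frac{1}{3}\right) = - 37 \left(\frac{1}{3} \left(- \frac{1}{90}\right) 5 - \frac{1}{3}\right) = - 37 \left(- \frac{1}{54} - \frac{1}{3}\right) = \left(-37\right) \left(- \frac{19}{54}\right) = \frac{703}{54}$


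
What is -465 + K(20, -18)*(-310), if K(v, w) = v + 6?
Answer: -8525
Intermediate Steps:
K(v, w) = 6 + v
-465 + K(20, -18)*(-310) = -465 + (6 + 20)*(-310) = -465 + 26*(-310) = -465 - 8060 = -8525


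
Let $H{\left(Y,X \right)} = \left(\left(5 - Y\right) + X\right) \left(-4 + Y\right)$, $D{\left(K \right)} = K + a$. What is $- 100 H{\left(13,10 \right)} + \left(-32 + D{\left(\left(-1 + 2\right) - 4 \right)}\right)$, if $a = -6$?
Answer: $-1841$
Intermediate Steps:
$D{\left(K \right)} = -6 + K$ ($D{\left(K \right)} = K - 6 = -6 + K$)
$H{\left(Y,X \right)} = \left(-4 + Y\right) \left(5 + X - Y\right)$ ($H{\left(Y,X \right)} = \left(5 + X - Y\right) \left(-4 + Y\right) = \left(-4 + Y\right) \left(5 + X - Y\right)$)
$- 100 H{\left(13,10 \right)} + \left(-32 + D{\left(\left(-1 + 2\right) - 4 \right)}\right) = - 100 \left(-20 - 13^{2} - 40 + 9 \cdot 13 + 10 \cdot 13\right) + \left(-32 + \left(-6 + \left(\left(-1 + 2\right) - 4\right)\right)\right) = - 100 \left(-20 - 169 - 40 + 117 + 130\right) + \left(-32 + \left(-6 + \left(1 - 4\right)\right)\right) = - 100 \left(-20 - 169 - 40 + 117 + 130\right) - 41 = \left(-100\right) 18 - 41 = -1800 - 41 = -1841$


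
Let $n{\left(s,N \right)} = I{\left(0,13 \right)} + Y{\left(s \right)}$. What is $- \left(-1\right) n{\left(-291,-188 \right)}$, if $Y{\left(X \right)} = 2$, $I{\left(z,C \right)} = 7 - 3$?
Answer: $6$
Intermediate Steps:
$I{\left(z,C \right)} = 4$ ($I{\left(z,C \right)} = 7 - 3 = 4$)
$n{\left(s,N \right)} = 6$ ($n{\left(s,N \right)} = 4 + 2 = 6$)
$- \left(-1\right) n{\left(-291,-188 \right)} = - \left(-1\right) 6 = \left(-1\right) \left(-6\right) = 6$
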